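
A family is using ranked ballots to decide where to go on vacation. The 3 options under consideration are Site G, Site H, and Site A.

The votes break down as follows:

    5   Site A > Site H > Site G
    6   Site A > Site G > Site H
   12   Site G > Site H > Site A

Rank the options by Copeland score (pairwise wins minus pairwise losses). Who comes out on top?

Site G

Pairwise results:
  Site G vs Site H: Site G wins 18–5.
  Site G vs Site A: Site G wins 12–11.
  Site H vs Site A: Site H wins 12–11.
Copeland scores (wins − losses):
  Site G: 2 − 0 = 2
  Site H: 1 − 1 = 0
  Site A: 0 − 2 = -2
Site G has the best Copeland score.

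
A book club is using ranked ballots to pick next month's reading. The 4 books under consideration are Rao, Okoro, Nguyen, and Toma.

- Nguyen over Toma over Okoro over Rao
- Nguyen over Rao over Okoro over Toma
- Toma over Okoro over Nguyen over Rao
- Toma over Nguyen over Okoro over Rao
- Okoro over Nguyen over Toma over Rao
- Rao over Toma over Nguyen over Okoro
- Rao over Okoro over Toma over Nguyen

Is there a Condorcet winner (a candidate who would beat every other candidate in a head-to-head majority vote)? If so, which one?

Head-to-head results (7 voters total):
Rao vs Okoro: Okoro wins 4–3.
Rao vs Nguyen: Nguyen wins 5–2.
Rao vs Toma: Toma wins 4–3.
Okoro vs Nguyen: Nguyen wins 4–3.
Okoro vs Toma: Toma wins 4–3.
Nguyen vs Toma: Toma wins 4–3.
Toma beats each rival — Rao (4–3), Okoro (4–3), Nguyen (4–3) — so Toma is the Condorcet winner.

Toma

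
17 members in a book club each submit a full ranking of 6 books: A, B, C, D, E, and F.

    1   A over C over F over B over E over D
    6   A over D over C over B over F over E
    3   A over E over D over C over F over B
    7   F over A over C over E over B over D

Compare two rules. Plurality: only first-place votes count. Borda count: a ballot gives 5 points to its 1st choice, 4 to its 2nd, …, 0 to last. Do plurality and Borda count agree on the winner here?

Yes

Plurality first-place counts: A 10, B 0, C 0, D 0, E 0, F 7 → A.
Borda totals: A 78, B 21, C 49, D 33, E 27, F 47 → A.
The two rules agree on A.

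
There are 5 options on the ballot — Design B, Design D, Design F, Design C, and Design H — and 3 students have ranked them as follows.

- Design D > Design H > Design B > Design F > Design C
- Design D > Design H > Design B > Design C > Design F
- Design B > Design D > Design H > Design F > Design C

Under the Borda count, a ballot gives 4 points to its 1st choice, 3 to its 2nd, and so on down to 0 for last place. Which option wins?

Design D

Borda scores:
  Design B: 2 + 2 + 4 = 8
  Design D: 4 + 4 + 3 = 11
  Design F: 1 + 0 + 1 = 2
  Design C: 0 + 1 + 0 = 1
  Design H: 3 + 3 + 2 = 8
Design D has the highest total.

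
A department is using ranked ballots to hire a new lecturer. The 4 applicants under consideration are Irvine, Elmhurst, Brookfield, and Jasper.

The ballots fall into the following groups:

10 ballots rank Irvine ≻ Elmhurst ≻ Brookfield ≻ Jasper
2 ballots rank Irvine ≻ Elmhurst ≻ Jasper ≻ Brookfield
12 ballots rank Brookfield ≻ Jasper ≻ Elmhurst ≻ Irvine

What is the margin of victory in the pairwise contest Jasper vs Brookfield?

Ballots ranking Jasper above Brookfield: 2.
Ballots ranking Brookfield above Jasper: 10+12 = 22.
Brookfield wins 22–2, a margin of 20.

20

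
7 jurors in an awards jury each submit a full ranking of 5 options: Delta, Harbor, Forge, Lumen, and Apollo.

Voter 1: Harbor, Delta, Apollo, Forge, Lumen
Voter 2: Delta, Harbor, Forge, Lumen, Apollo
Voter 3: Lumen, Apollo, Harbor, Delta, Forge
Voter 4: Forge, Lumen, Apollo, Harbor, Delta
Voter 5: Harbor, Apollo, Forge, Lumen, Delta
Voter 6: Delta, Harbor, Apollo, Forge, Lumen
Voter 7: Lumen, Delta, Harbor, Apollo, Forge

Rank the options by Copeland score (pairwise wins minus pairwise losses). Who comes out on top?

Harbor

Pairwise results:
  Delta vs Harbor: Harbor wins 4–3.
  Delta vs Forge: Delta wins 5–2.
  Delta vs Lumen: Lumen wins 4–3.
  Delta vs Apollo: Delta wins 4–3.
  Harbor vs Forge: Harbor wins 6–1.
  Harbor vs Lumen: Harbor wins 4–3.
  Harbor vs Apollo: Harbor wins 5–2.
  Forge vs Lumen: Forge wins 5–2.
  Forge vs Apollo: Apollo wins 5–2.
  Lumen vs Apollo: Lumen wins 4–3.
Copeland scores (wins − losses):
  Delta: 2 − 2 = 0
  Harbor: 4 − 0 = 4
  Forge: 1 − 3 = -2
  Lumen: 2 − 2 = 0
  Apollo: 1 − 3 = -2
Harbor has the best Copeland score.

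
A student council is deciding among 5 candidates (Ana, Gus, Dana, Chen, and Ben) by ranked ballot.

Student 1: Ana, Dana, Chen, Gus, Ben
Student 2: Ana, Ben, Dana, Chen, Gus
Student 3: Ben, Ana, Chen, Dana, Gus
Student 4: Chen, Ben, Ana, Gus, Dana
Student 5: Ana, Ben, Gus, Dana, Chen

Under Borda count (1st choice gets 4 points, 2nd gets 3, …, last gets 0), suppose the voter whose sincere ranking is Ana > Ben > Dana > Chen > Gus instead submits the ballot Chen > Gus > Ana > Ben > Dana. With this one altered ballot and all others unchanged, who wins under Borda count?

Borda totals with the altered ballot: Ana 15, Gus 7, Dana 5, Chen 12, Ben 11.
The winner is unchanged: still Ana.

Ana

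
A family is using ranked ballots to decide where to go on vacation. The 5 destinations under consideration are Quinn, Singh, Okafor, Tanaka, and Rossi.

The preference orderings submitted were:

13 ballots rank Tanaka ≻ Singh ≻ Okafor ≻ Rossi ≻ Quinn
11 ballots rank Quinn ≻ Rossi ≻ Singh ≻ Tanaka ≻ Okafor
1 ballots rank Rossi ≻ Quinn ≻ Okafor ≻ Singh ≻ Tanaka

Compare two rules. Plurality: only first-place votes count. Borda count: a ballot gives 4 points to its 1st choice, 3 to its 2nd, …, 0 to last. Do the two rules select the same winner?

Yes

Plurality first-place counts: Quinn 11, Singh 0, Okafor 0, Tanaka 13, Rossi 1 → Tanaka.
Borda totals: Quinn 47, Singh 62, Okafor 28, Tanaka 63, Rossi 50 → Tanaka.
The two rules agree on Tanaka.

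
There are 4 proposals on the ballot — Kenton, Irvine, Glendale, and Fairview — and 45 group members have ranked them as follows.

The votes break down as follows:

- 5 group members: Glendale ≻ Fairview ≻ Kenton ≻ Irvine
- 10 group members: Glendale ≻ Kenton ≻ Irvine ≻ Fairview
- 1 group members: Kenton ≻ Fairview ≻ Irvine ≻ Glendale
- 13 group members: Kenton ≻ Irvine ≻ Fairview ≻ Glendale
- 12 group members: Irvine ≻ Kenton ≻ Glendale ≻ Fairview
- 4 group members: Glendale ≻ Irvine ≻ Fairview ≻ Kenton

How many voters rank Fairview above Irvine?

6

Ballots ranking Fairview above Irvine: 5+1 = 6.
Ballots ranking Irvine above Fairview: 10+13+12+4 = 39.
So 6 of 45 voters prefer Fairview to Irvine.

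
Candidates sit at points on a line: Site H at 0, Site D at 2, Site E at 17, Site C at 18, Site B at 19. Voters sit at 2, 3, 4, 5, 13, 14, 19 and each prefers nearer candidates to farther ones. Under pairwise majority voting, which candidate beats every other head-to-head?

With single-peaked preferences on a line, the Condorcet winner is the candidate closest to the median voter.
The median voter (position 5) is closest to Site D at 2.
Check: Site D vs Site C — voters closer to Site D: 4 of 7.

Site D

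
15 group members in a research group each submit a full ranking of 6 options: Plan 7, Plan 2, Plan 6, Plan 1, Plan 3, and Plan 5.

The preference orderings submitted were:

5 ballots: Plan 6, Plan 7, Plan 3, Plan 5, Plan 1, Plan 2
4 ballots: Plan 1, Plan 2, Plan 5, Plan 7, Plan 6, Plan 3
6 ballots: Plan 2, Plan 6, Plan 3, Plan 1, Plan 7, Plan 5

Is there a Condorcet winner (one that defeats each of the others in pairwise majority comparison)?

No

Head-to-head results (15 voters total):
Plan 7 vs Plan 2: Plan 2 wins 10–5.
Plan 7 vs Plan 6: Plan 6 wins 11–4.
Plan 7 vs Plan 1: Plan 1 wins 10–5.
Plan 7 vs Plan 3: Plan 7 wins 9–6.
Plan 7 vs Plan 5: Plan 7 wins 11–4.
Plan 2 vs Plan 6: Plan 2 wins 10–5.
Plan 2 vs Plan 1: Plan 1 wins 9–6.
Plan 2 vs Plan 3: Plan 2 wins 10–5.
Plan 2 vs Plan 5: Plan 2 wins 10–5.
Plan 6 vs Plan 1: Plan 6 wins 11–4.
Plan 6 vs Plan 3: Plan 6 wins 15–0.
Plan 6 vs Plan 5: Plan 6 wins 11–4.
Plan 1 vs Plan 3: Plan 3 wins 11–4.
Plan 1 vs Plan 5: Plan 1 wins 10–5.
Plan 3 vs Plan 5: Plan 3 wins 11–4.
No candidate beats all others: Plan 7 beats Plan 3 beats Plan 1 beats Plan 7, a majority cycle.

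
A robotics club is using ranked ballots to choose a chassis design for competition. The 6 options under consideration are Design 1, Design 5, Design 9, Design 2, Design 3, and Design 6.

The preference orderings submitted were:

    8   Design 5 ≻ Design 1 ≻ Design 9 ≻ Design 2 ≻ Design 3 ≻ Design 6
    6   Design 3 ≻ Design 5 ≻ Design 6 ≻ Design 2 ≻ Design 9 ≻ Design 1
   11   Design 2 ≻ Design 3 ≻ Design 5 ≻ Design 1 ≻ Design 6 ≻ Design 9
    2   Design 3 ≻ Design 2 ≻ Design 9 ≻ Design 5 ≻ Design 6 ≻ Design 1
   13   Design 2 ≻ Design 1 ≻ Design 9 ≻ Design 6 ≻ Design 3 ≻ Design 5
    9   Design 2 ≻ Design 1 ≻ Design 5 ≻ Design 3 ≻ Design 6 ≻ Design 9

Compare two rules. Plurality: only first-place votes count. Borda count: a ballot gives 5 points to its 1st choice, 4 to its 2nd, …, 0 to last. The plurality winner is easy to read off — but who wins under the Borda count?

Plurality first-place counts: Design 1 0, Design 5 8, Design 9 0, Design 2 33, Design 3 8, Design 6 0 → Design 2.
Borda totals: Design 1 142, Design 5 128, Design 9 75, Design 2 201, Design 3 123, Design 6 66 → Design 2.

Design 2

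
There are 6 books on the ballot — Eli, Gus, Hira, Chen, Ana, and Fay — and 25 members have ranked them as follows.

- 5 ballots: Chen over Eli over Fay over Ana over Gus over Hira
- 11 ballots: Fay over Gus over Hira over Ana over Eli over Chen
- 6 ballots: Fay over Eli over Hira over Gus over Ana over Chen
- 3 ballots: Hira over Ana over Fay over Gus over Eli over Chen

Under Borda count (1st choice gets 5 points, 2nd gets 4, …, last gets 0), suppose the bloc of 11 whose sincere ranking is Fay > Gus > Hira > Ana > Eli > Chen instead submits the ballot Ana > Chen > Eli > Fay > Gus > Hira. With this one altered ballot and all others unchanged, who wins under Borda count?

Borda totals with the altered ballot: Eli 80, Gus 34, Hira 33, Chen 69, Ana 83, Fay 76.
The switch changes the winner from Fay to Ana.

Ana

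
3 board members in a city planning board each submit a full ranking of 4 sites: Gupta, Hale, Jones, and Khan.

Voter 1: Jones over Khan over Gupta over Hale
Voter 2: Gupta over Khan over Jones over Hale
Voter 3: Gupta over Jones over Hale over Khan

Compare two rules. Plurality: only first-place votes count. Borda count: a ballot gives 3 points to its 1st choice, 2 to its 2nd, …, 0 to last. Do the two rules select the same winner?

Yes

Plurality first-place counts: Gupta 2, Hale 0, Jones 1, Khan 0 → Gupta.
Borda totals: Gupta 7, Hale 1, Jones 6, Khan 4 → Gupta.
The two rules agree on Gupta.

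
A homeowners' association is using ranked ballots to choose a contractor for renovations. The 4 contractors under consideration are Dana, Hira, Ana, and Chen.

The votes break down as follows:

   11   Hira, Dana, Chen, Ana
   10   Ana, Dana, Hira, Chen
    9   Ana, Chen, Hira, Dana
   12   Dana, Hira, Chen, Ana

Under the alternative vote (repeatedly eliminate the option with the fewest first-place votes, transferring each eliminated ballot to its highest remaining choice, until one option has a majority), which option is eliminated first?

Round 1: Ana 19, Dana 12, Hira 11, Chen 0. Chen has the fewest and is eliminated.
Round 2: Ana 19, Dana 12, Hira 11. Hira has the fewest and is eliminated.
Round 3: Dana 23, Ana 19. Dana has a majority.

Chen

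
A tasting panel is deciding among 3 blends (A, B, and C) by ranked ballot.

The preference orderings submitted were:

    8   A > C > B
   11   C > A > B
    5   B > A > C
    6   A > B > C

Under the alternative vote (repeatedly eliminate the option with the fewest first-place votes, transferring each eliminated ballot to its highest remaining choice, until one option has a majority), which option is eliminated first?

B

Round 1: A 14, C 11, B 5. B has the fewest and is eliminated.
Round 2: A 19, C 11. A has a majority.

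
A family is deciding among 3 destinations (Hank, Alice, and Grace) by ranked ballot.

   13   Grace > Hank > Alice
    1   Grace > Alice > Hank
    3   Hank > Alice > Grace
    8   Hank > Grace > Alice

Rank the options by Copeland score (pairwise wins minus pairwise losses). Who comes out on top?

Grace

Pairwise results:
  Hank vs Alice: Hank wins 24–1.
  Hank vs Grace: Grace wins 14–11.
  Alice vs Grace: Grace wins 22–3.
Copeland scores (wins − losses):
  Hank: 1 − 1 = 0
  Alice: 0 − 2 = -2
  Grace: 2 − 0 = 2
Grace has the best Copeland score.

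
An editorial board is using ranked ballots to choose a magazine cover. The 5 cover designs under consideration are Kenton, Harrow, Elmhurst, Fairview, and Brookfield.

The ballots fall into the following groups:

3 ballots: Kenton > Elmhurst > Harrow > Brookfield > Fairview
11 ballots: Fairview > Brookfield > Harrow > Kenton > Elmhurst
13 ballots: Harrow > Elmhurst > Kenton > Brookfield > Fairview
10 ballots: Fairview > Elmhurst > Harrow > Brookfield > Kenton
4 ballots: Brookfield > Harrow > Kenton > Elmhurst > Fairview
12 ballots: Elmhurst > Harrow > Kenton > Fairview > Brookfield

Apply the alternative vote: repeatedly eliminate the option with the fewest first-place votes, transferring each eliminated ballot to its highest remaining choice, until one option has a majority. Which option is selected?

Harrow

Round 1: Fairview 21, Harrow 13, Elmhurst 12, Brookfield 4, Kenton 3. Kenton has the fewest and is eliminated.
Round 2: Fairview 21, Elmhurst 15, Harrow 13, Brookfield 4. Brookfield has the fewest and is eliminated.
Round 3: Fairview 21, Harrow 17, Elmhurst 15. Elmhurst has the fewest and is eliminated.
Round 4: Harrow 32, Fairview 21. Harrow has a majority.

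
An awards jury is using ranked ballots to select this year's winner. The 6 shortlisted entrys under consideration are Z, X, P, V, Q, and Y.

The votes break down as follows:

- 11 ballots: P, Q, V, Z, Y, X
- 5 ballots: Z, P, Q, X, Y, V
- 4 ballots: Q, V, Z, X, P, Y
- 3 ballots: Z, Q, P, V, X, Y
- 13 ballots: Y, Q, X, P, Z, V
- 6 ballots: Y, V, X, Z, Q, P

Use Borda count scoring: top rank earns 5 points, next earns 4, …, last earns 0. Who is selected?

Q

Borda scores:
  Z: 11·2 + 5·5 + 4·3 + 3·5 + 13·1 + 6·2 = 99
  X: 11·0 + 5·2 + 4·2 + 3·1 + 13·3 + 6·3 = 78
  P: 11·5 + 5·4 + 4·1 + 3·3 + 13·2 + 6·0 = 114
  V: 11·3 + 5·0 + 4·4 + 3·2 + 13·0 + 6·4 = 79
  Q: 11·4 + 5·3 + 4·5 + 3·4 + 13·4 + 6·1 = 149
  Y: 11·1 + 5·1 + 4·0 + 3·0 + 13·5 + 6·5 = 111
Q has the highest total.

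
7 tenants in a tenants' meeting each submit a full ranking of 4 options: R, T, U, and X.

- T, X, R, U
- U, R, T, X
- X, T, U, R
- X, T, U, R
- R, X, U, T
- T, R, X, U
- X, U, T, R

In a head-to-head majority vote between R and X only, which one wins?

Ballots ranking R above X: 3.
Ballots ranking X above R: 4.
X wins the head-to-head, 4–3.

X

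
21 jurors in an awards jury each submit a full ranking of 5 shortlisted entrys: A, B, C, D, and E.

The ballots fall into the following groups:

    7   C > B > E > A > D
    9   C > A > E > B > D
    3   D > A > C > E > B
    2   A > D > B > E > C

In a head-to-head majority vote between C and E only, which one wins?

C

Ballots ranking C above E: 7+9+3 = 19.
Ballots ranking E above C: 2.
C wins the head-to-head, 19–2.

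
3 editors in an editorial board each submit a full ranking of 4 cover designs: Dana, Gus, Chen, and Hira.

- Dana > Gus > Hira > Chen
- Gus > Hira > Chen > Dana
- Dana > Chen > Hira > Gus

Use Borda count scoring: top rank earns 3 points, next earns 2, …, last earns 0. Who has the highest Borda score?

Borda scores:
  Dana: 3 + 0 + 3 = 6
  Gus: 2 + 3 + 0 = 5
  Chen: 0 + 1 + 2 = 3
  Hira: 1 + 2 + 1 = 4
Dana has the highest total.

Dana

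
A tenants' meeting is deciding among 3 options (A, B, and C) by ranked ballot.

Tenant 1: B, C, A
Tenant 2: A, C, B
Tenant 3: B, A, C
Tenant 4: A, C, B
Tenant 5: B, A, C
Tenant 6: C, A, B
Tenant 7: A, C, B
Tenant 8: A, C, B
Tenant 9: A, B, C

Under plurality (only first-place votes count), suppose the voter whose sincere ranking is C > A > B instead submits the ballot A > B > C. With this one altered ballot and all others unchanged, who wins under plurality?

A

First-place totals with the altered ballot: A 6, B 3, C 0.
The winner is unchanged: still A.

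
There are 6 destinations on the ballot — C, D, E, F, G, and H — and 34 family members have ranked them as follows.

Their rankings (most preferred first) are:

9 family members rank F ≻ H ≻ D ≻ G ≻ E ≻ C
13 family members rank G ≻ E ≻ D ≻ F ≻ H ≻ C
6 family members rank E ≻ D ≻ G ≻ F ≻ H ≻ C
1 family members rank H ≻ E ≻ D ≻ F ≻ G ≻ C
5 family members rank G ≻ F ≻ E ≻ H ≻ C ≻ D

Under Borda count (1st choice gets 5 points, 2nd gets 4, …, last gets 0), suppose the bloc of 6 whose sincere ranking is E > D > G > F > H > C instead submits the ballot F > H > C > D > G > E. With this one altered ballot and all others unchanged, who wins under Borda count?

Borda totals with the altered ballot: C 23, D 81, E 80, F 123, G 115, H 88.
The switch changes the winner from G to F.

F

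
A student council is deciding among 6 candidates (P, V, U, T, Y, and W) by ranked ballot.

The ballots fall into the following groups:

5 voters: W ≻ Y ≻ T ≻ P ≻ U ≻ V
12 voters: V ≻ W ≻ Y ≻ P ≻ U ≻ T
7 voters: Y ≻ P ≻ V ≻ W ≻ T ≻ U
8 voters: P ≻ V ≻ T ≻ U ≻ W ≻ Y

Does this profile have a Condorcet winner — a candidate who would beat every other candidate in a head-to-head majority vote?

Head-to-head results (32 voters total):
P vs V: P wins 20–12.
P vs U: P wins 32–0.
P vs T: P wins 27–5.
P vs Y: Y wins 24–8.
P vs W: W wins 17–15.
V vs U: V wins 27–5.
V vs T: V wins 27–5.
V vs Y: V wins 20–12.
V vs W: V wins 27–5.
U vs T: T wins 20–12.
U vs Y: Y wins 24–8.
U vs W: W wins 24–8.
T vs Y: Y wins 24–8.
T vs W: W wins 24–8.
Y vs W: W wins 25–7.
No candidate beats all others: P beats V beats Y beats P, a majority cycle.

No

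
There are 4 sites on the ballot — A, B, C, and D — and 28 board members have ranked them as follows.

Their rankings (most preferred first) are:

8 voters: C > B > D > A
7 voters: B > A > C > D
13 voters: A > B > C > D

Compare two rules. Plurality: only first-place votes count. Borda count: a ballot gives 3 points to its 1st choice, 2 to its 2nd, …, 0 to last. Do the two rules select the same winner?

No

Plurality first-place counts: A 13, B 7, C 8, D 0 → A.
Borda totals: A 53, B 63, C 44, D 8 → B.
The two rules disagree: plurality picks A, Borda picks B.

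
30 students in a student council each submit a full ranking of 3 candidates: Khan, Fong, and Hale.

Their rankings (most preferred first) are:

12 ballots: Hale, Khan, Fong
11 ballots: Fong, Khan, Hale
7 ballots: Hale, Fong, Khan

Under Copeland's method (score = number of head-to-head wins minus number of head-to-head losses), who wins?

Hale

Pairwise results:
  Khan vs Fong: Fong wins 18–12.
  Khan vs Hale: Hale wins 19–11.
  Fong vs Hale: Hale wins 19–11.
Copeland scores (wins − losses):
  Khan: 0 − 2 = -2
  Fong: 1 − 1 = 0
  Hale: 2 − 0 = 2
Hale has the best Copeland score.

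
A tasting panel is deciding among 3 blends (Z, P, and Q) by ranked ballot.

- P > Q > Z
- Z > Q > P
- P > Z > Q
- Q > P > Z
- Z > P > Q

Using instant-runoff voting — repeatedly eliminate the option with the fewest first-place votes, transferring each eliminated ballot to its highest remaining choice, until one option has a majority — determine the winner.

P

Round 1: Z 2, P 2, Q 1. Q has the fewest and is eliminated.
Round 2: P 3, Z 2. P has a majority.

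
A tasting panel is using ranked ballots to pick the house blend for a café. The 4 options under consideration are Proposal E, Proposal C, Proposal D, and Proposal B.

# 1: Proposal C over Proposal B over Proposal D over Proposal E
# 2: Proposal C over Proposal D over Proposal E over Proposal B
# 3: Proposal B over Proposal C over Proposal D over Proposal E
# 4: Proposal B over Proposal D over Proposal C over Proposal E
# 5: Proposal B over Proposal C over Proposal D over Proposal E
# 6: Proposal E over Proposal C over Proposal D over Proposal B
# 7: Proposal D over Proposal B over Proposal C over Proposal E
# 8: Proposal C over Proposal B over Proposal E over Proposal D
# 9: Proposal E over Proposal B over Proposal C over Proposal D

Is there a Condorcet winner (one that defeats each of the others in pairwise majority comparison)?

Head-to-head results (9 voters total):
Proposal E vs Proposal C: Proposal C wins 7–2.
Proposal E vs Proposal D: Proposal D wins 6–3.
Proposal E vs Proposal B: Proposal B wins 6–3.
Proposal C vs Proposal D: Proposal C wins 7–2.
Proposal C vs Proposal B: Proposal B wins 5–4.
Proposal D vs Proposal B: Proposal B wins 6–3.
Proposal B beats each rival — Proposal E (6–3), Proposal C (5–4), Proposal D (6–3) — so Proposal B is the Condorcet winner.

Yes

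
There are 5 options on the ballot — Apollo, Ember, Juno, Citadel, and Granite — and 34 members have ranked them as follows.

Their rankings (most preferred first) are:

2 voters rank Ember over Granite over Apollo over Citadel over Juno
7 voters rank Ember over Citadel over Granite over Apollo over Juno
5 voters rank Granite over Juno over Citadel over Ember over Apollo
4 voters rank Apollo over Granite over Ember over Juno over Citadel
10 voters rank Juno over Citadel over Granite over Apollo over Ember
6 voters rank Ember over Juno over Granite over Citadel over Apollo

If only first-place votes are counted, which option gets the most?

First-place vote totals:
  Apollo: 4
  Ember: 15
  Juno: 10
  Citadel: 0
  Granite: 5
Ember has the most first-place votes.

Ember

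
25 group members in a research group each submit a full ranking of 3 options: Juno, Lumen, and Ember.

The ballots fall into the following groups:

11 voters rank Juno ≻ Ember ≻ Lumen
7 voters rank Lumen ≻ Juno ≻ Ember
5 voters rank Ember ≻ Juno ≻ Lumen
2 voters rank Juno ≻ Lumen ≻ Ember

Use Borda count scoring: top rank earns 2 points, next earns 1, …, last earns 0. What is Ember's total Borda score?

21

Borda scores:
  Juno: 11·2 + 7·1 + 5·1 + 2·2 = 38
  Lumen: 11·0 + 7·2 + 5·0 + 2·1 = 16
  Ember: 11·1 + 7·0 + 5·2 + 2·0 = 21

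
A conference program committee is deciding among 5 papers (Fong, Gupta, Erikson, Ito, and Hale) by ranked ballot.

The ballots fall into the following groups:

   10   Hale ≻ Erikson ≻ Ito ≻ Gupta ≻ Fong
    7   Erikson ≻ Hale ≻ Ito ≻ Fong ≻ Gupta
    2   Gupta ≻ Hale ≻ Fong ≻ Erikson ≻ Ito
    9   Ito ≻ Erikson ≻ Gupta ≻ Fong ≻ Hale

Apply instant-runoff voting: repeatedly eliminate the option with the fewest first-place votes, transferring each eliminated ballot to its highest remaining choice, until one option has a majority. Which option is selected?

Hale

Round 1: Hale 10, Ito 9, Erikson 7, Gupta 2, Fong 0. Fong has the fewest and is eliminated.
Round 2: Hale 10, Ito 9, Erikson 7, Gupta 2. Gupta has the fewest and is eliminated.
Round 3: Hale 12, Ito 9, Erikson 7. Erikson has the fewest and is eliminated.
Round 4: Hale 19, Ito 9. Hale has a majority.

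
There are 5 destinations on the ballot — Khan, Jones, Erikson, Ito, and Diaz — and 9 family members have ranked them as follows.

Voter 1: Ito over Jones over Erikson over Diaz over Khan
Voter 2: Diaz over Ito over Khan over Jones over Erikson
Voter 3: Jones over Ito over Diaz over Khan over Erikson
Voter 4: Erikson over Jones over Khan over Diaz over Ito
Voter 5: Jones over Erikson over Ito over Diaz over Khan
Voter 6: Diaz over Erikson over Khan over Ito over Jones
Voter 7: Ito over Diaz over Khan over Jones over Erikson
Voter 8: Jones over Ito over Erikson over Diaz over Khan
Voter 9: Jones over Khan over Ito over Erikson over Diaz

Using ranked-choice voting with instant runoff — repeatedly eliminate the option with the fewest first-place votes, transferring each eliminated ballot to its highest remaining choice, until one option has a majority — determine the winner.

Jones

Round 1: Jones 4, Ito 2, Diaz 2, Erikson 1, Khan 0. Khan has the fewest and is eliminated.
Round 2: Jones 4, Ito 2, Diaz 2, Erikson 1. Erikson has the fewest and is eliminated.
Round 3: Jones 5, Ito 2, Diaz 2. Jones has a majority.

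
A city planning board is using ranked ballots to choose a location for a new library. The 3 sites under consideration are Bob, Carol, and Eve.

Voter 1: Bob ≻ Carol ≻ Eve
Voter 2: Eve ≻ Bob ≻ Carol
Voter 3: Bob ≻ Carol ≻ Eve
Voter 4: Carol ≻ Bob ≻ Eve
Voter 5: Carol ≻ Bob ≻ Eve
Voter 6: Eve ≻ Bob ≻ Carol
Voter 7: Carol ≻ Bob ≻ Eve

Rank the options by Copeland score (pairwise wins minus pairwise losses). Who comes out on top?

Pairwise results:
  Bob vs Carol: Bob wins 4–3.
  Bob vs Eve: Bob wins 5–2.
  Carol vs Eve: Carol wins 5–2.
Copeland scores (wins − losses):
  Bob: 2 − 0 = 2
  Carol: 1 − 1 = 0
  Eve: 0 − 2 = -2
Bob has the best Copeland score.

Bob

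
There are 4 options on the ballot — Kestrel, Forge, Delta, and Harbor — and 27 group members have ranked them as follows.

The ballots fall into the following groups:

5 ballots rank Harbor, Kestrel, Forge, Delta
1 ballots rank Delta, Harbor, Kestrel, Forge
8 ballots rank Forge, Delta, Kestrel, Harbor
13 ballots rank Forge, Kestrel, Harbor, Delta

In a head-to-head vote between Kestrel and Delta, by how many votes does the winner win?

Ballots ranking Kestrel above Delta: 5+13 = 18.
Ballots ranking Delta above Kestrel: 1+8 = 9.
Kestrel wins 18–9, a margin of 9.

9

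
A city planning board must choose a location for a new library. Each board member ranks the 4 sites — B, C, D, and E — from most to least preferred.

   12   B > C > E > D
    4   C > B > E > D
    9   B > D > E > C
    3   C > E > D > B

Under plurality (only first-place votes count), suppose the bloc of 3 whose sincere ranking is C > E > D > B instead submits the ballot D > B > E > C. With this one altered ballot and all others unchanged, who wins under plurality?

First-place totals with the altered ballot: B 21, C 4, D 3, E 0.
The winner is unchanged: still B.

B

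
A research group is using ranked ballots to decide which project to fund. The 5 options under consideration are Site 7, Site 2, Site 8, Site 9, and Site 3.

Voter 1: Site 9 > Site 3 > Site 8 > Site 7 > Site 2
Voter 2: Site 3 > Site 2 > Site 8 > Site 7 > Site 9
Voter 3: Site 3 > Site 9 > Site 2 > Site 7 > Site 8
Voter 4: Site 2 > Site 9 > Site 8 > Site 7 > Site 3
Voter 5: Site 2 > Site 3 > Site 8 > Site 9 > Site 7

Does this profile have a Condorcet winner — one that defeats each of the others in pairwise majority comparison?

Yes

Head-to-head results (5 voters total):
Site 7 vs Site 2: Site 2 wins 4–1.
Site 7 vs Site 8: Site 8 wins 4–1.
Site 7 vs Site 9: Site 9 wins 4–1.
Site 7 vs Site 3: Site 3 wins 4–1.
Site 2 vs Site 8: Site 2 wins 4–1.
Site 2 vs Site 9: Site 2 wins 3–2.
Site 2 vs Site 3: Site 3 wins 3–2.
Site 8 vs Site 9: Site 9 wins 3–2.
Site 8 vs Site 3: Site 3 wins 4–1.
Site 9 vs Site 3: Site 3 wins 3–2.
Site 3 beats each rival — Site 7 (4–1), Site 2 (3–2), Site 8 (4–1), Site 9 (3–2) — so Site 3 is the Condorcet winner.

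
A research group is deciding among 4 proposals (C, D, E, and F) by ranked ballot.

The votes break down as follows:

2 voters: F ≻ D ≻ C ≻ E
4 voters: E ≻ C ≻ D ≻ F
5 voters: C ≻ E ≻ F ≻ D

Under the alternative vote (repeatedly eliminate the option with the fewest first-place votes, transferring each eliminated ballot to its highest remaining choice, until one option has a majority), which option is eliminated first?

D

Round 1: C 5, E 4, F 2, D 0. D has the fewest and is eliminated.
Round 2: C 5, E 4, F 2. F has the fewest and is eliminated.
Round 3: C 7, E 4. C has a majority.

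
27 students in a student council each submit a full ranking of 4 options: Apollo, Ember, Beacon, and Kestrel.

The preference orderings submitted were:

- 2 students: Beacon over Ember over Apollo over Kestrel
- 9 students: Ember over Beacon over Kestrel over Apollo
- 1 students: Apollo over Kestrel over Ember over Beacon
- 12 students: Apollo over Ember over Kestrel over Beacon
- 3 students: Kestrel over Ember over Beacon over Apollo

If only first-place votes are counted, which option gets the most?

First-place vote totals:
  Apollo: 13
  Ember: 9
  Beacon: 2
  Kestrel: 3
Apollo has the most first-place votes.

Apollo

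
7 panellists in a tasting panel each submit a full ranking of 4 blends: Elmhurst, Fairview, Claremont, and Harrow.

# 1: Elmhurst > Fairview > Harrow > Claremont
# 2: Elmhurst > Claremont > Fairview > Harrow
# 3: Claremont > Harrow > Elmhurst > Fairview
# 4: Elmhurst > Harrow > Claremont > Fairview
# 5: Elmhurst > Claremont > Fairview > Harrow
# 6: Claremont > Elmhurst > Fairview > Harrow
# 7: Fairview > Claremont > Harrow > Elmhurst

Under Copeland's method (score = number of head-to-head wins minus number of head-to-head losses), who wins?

Elmhurst

Pairwise results:
  Elmhurst vs Fairview: Elmhurst wins 6–1.
  Elmhurst vs Claremont: Elmhurst wins 4–3.
  Elmhurst vs Harrow: Elmhurst wins 5–2.
  Fairview vs Claremont: Claremont wins 5–2.
  Fairview vs Harrow: Fairview wins 5–2.
  Claremont vs Harrow: Claremont wins 5–2.
Copeland scores (wins − losses):
  Elmhurst: 3 − 0 = 3
  Fairview: 1 − 2 = -1
  Claremont: 2 − 1 = 1
  Harrow: 0 − 3 = -3
Elmhurst has the best Copeland score.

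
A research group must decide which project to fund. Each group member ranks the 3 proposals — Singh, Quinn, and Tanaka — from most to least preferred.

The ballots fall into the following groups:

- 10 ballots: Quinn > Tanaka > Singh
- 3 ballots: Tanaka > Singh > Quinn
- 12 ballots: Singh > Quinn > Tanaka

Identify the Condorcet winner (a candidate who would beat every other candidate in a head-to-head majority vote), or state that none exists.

There is no Condorcet winner

Head-to-head results (25 voters total):
Singh vs Quinn: Singh wins 15–10.
Singh vs Tanaka: Tanaka wins 13–12.
Quinn vs Tanaka: Quinn wins 22–3.
No candidate beats all others: Singh beats Quinn beats Tanaka beats Singh, a majority cycle.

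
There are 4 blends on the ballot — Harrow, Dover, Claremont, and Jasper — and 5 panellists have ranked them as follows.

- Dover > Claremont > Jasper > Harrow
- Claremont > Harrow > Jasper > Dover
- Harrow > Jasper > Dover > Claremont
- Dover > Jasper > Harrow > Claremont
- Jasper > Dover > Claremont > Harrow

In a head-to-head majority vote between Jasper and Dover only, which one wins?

Jasper

Ballots ranking Jasper above Dover: 3.
Ballots ranking Dover above Jasper: 2.
Jasper wins the head-to-head, 3–2.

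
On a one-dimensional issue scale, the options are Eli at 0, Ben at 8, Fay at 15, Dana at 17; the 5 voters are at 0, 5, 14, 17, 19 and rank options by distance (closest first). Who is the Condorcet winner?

With single-peaked preferences on a line, the Condorcet winner is the candidate closest to the median voter.
The median voter (position 14) is closest to Fay at 15.
Check: Fay vs Dana — voters closer to Fay: 3 of 5.

Fay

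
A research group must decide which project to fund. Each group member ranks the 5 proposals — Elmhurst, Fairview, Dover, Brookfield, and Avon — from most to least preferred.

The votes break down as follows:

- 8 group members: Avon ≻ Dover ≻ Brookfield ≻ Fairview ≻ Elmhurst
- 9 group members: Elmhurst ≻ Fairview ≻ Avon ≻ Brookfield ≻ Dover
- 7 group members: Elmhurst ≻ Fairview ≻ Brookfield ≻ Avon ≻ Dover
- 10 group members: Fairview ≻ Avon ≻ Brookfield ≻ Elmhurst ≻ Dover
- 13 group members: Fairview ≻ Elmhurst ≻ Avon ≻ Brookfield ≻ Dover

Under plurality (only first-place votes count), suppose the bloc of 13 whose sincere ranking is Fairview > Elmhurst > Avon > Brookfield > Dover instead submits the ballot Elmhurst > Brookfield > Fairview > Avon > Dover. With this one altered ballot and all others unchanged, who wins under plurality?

Elmhurst

First-place totals with the altered ballot: Elmhurst 29, Fairview 10, Dover 0, Brookfield 0, Avon 8.
The switch changes the winner from Fairview to Elmhurst.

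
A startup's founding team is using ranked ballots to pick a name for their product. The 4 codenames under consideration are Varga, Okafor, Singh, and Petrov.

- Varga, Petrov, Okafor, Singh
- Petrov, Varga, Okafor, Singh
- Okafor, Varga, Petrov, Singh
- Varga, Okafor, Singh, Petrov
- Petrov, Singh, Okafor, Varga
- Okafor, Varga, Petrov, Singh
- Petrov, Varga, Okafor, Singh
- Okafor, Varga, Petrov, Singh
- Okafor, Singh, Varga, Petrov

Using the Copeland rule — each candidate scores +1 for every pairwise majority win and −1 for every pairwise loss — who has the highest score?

Pairwise results:
  Varga vs Okafor: Okafor wins 5–4.
  Varga vs Singh: Varga wins 7–2.
  Varga vs Petrov: Varga wins 6–3.
  Okafor vs Singh: Okafor wins 8–1.
  Okafor vs Petrov: Okafor wins 5–4.
  Singh vs Petrov: Petrov wins 7–2.
Copeland scores (wins − losses):
  Varga: 2 − 1 = 1
  Okafor: 3 − 0 = 3
  Singh: 0 − 3 = -3
  Petrov: 1 − 2 = -1
Okafor has the best Copeland score.

Okafor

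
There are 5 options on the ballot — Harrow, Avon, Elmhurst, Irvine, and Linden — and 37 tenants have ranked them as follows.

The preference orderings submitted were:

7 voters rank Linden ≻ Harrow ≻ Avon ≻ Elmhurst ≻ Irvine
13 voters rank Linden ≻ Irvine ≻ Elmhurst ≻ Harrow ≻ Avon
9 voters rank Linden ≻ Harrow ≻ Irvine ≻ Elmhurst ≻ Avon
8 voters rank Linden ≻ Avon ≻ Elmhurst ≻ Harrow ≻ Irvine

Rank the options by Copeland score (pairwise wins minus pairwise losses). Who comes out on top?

Linden

Pairwise results:
  Harrow vs Avon: Harrow wins 29–8.
  Harrow vs Elmhurst: Elmhurst wins 21–16.
  Harrow vs Irvine: Harrow wins 24–13.
  Harrow vs Linden: Linden wins 37–0.
  Avon vs Elmhurst: Elmhurst wins 22–15.
  Avon vs Irvine: Irvine wins 22–15.
  Avon vs Linden: Linden wins 37–0.
  Elmhurst vs Irvine: Irvine wins 22–15.
  Elmhurst vs Linden: Linden wins 37–0.
  Irvine vs Linden: Linden wins 37–0.
Copeland scores (wins − losses):
  Harrow: 2 − 2 = 0
  Avon: 0 − 4 = -4
  Elmhurst: 2 − 2 = 0
  Irvine: 2 − 2 = 0
  Linden: 4 − 0 = 4
Linden has the best Copeland score.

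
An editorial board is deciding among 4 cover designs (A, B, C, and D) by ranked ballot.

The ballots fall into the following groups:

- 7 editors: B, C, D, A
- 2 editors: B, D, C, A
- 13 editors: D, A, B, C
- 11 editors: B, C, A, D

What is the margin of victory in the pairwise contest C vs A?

7

Ballots ranking C above A: 7+2+11 = 20.
Ballots ranking A above C: 13.
C wins 20–13, a margin of 7.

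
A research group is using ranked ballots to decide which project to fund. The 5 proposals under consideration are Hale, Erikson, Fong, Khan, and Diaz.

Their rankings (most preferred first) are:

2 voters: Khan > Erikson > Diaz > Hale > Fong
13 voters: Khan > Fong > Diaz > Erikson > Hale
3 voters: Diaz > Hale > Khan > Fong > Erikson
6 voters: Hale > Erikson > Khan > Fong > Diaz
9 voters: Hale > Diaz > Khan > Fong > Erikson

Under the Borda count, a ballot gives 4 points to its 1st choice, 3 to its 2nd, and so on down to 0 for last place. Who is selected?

Khan

Borda scores:
  Hale: 2·1 + 13·0 + 3·3 + 6·4 + 9·4 = 71
  Erikson: 2·3 + 13·1 + 3·0 + 6·3 + 9·0 = 37
  Fong: 2·0 + 13·3 + 3·1 + 6·1 + 9·1 = 57
  Khan: 2·4 + 13·4 + 3·2 + 6·2 + 9·2 = 96
  Diaz: 2·2 + 13·2 + 3·4 + 6·0 + 9·3 = 69
Khan has the highest total.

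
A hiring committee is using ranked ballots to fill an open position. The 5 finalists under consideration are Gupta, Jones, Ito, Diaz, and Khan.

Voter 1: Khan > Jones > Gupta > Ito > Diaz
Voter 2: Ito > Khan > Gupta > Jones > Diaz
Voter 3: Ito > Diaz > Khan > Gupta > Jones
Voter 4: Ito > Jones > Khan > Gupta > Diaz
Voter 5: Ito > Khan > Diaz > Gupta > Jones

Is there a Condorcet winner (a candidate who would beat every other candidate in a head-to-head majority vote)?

Yes

Head-to-head results (5 voters total):
Gupta vs Jones: Gupta wins 3–2.
Gupta vs Ito: Ito wins 4–1.
Gupta vs Diaz: Gupta wins 3–2.
Gupta vs Khan: Khan wins 5–0.
Jones vs Ito: Ito wins 4–1.
Jones vs Diaz: Jones wins 3–2.
Jones vs Khan: Khan wins 4–1.
Ito vs Diaz: Ito wins 5–0.
Ito vs Khan: Ito wins 4–1.
Diaz vs Khan: Khan wins 4–1.
Ito beats each rival — Gupta (4–1), Jones (4–1), Diaz (5–0), Khan (4–1) — so Ito is the Condorcet winner.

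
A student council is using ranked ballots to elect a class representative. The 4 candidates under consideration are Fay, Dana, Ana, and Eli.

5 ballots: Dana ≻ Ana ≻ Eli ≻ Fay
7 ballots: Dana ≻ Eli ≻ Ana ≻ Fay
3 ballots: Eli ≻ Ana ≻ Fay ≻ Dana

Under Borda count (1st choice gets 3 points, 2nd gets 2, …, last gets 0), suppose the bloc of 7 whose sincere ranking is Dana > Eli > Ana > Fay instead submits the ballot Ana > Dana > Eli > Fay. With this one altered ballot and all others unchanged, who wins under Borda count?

Ana

Borda totals with the altered ballot: Fay 3, Dana 29, Ana 37, Eli 21.
The switch changes the winner from Dana to Ana.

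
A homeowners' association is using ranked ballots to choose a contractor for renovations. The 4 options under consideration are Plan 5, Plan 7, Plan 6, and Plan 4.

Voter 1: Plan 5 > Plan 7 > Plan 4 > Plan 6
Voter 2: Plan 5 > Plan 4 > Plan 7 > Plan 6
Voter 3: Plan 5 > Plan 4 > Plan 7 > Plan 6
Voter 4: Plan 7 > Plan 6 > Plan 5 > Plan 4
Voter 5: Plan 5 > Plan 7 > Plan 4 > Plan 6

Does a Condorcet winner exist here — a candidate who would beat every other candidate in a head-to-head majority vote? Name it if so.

Plan 5

Head-to-head results (5 voters total):
Plan 5 vs Plan 7: Plan 5 wins 4–1.
Plan 5 vs Plan 6: Plan 5 wins 4–1.
Plan 5 vs Plan 4: Plan 5 wins 5–0.
Plan 7 vs Plan 6: Plan 7 wins 5–0.
Plan 7 vs Plan 4: Plan 7 wins 3–2.
Plan 6 vs Plan 4: Plan 4 wins 4–1.
Plan 5 beats each rival — Plan 7 (4–1), Plan 6 (4–1), Plan 4 (5–0) — so Plan 5 is the Condorcet winner.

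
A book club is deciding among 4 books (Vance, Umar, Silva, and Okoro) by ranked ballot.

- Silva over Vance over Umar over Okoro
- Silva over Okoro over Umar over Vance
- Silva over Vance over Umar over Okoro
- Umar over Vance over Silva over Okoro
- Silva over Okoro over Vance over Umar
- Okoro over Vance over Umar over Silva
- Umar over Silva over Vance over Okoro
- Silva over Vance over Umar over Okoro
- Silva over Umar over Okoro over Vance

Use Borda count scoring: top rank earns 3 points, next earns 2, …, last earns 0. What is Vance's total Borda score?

12

Borda scores:
  Vance: 2 + 0 + 2 + 2 + 1 + 2 + 1 + 2 + 0 = 12
  Umar: 1 + 1 + 1 + 3 + 0 + 1 + 3 + 1 + 2 = 13
  Silva: 3 + 3 + 3 + 1 + 3 + 0 + 2 + 3 + 3 = 21
  Okoro: 0 + 2 + 0 + 0 + 2 + 3 + 0 + 0 + 1 = 8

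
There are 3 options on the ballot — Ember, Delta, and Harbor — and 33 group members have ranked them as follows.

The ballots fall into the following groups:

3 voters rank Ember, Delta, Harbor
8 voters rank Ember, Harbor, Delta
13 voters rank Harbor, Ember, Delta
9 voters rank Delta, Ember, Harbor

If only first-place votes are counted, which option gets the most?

Harbor

First-place vote totals:
  Ember: 11
  Delta: 9
  Harbor: 13
Harbor has the most first-place votes.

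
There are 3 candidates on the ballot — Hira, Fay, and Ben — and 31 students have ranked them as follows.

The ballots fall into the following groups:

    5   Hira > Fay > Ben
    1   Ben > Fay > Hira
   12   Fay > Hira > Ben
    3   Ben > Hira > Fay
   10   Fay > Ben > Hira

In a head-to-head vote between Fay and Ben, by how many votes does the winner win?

Ballots ranking Fay above Ben: 5+12+10 = 27.
Ballots ranking Ben above Fay: 1+3 = 4.
Fay wins 27–4, a margin of 23.

23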